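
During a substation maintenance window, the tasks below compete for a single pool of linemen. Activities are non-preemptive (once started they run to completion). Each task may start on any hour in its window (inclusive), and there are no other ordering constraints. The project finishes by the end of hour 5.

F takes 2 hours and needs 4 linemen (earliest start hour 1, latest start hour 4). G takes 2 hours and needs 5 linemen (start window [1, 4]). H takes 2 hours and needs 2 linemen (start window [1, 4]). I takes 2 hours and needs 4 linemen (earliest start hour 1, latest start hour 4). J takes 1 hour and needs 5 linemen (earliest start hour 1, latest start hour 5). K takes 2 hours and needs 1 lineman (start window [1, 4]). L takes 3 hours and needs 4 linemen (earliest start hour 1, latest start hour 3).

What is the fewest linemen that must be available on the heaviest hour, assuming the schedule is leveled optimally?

Early-start (F@1, G@1, H@1, I@1, J@1, K@1, L@1) gives peak 25: h1:25  h2:20  h3:4  h4:0  h5:0.
Shift H→3, I→3, J→5, L→3.
Schedule F@1, G@1, H@3, I@3, J@5, K@1, L@3: h1:10  h2:10  h3:10  h4:10  h5:9 — peak 10.
Total lineman-hours = 49 over 5 hours ⇒ peak ≥ ⌈49/5⌉ = 10, so 10 is optimal.

10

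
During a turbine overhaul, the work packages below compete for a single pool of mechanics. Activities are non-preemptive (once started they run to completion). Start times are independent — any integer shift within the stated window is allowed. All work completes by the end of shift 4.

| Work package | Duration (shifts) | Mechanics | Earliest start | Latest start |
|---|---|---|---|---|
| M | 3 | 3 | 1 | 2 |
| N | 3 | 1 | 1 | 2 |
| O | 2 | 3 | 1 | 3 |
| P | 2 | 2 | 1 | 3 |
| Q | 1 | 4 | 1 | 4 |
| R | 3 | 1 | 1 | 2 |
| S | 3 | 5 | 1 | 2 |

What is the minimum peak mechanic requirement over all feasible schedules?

Early-start (M@1, N@1, O@1, P@1, Q@1, R@1, S@1) gives peak 19: s1:19  s2:15  s3:10  s4:0.
Shift P→3, S→2.
Schedule M@1, N@1, O@1, P@3, Q@1, R@1, S@2: s1:12  s2:13  s3:12  s4:7 — peak 13.

13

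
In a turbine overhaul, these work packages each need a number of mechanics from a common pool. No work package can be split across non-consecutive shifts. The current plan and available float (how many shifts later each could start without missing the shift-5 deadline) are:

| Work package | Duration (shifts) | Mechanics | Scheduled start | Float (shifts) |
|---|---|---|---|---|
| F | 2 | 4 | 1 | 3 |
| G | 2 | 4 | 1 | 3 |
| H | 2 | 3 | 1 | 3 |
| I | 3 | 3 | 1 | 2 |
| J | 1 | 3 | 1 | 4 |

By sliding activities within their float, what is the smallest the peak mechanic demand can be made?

Early-start (F@1, G@1, H@1, I@1, J@1) gives peak 17: s1:17  s2:14  s3:3  s4:0  s5:0.
Shift G→3, I→3, J→5.
Schedule F@1, G@3, H@1, I@3, J@5: s1:7  s2:7  s3:7  s4:7  s5:6 — peak 7.
Total mechanic-shifts = 34 over 5 shifts ⇒ peak ≥ ⌈34/5⌉ = 7, so 7 is optimal.

7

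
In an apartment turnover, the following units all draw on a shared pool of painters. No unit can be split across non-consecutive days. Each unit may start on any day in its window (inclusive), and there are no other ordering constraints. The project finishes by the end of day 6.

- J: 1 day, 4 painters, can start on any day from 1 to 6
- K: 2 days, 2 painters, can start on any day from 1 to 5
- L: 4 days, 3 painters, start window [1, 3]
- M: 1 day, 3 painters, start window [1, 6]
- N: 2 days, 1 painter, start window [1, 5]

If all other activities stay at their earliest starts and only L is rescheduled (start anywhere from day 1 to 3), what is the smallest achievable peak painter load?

10

L@1: d1:13  d2:6  d3:3  d4:3  d5:0  d6:0 → peak 13
L@2: d1:10  d2:6  d3:3  d4:3  d5:3  d6:0 → peak 10
L@3: d1:10  d2:3  d3:3  d4:3  d5:3  d6:3 → peak 10
Best is L@2, peak 10.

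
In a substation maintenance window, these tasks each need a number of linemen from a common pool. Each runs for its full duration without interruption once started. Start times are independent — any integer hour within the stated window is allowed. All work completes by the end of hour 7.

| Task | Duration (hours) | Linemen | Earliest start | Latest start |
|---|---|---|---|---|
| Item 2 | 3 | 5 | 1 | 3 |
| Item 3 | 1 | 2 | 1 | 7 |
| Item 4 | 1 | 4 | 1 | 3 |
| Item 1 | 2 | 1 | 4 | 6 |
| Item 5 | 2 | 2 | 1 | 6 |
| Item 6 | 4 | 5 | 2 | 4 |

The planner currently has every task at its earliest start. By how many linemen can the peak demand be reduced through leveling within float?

4

Early-start peak: h1:13  h2:12  h3:10  h4:6  h5:6  h6:0  h7:0 ⇒ 13.
Leveled (Item 2@1, Item 3@1, Item 4@2, Item 1@4, Item 5@3, Item 6@4): h1:7  h2:9  h3:7  h4:8  h5:6  h6:5  h7:5 ⇒ 9.
Reduction 13 − 9 = 4.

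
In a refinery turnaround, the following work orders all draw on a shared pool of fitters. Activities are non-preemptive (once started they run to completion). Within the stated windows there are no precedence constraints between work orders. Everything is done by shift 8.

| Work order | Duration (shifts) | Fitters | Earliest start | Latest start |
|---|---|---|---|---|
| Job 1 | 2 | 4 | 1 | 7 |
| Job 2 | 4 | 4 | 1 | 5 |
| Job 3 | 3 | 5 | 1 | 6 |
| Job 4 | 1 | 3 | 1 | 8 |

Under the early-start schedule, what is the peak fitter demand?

16

Early-start schedule: Job 1@1, Job 2@1, Job 3@1, Job 4@1.
Load per shift: shift 1: 16, shift 2: 13, shift 3: 9, shift 4: 4, shift 5: 0, shift 6: 0, shift 7: 0, shift 8: 0.
Peak is 16.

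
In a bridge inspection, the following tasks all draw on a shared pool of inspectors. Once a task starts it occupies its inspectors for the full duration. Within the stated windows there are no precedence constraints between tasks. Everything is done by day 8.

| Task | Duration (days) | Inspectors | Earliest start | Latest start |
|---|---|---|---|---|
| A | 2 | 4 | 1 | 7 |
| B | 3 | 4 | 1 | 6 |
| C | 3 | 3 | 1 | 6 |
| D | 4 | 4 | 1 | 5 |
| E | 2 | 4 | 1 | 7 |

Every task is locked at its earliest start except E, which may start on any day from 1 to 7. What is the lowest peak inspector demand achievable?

15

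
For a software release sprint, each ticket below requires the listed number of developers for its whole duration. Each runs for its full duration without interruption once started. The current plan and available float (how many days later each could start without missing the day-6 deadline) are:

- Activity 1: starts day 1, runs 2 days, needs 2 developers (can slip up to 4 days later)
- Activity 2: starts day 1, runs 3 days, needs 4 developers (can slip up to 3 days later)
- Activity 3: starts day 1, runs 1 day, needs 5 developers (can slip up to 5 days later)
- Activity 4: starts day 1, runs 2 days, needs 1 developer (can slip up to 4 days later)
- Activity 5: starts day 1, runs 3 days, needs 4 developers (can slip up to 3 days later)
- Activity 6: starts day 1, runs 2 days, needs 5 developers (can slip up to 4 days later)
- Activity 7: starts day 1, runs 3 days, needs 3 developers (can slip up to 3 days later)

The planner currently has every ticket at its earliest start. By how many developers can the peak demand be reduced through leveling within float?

14

Early-start peak: d1:24  d2:19  d3:11  d4:0  d5:0  d6:0 ⇒ 24.
Leveled (Activity 1@1, Activity 2@1, Activity 3@4, Activity 4@1, Activity 5@4, Activity 6@5, Activity 7@1): d1:10  d2:10  d3:7  d4:9  d5:9  d6:9 ⇒ 10.
Reduction 24 − 10 = 14.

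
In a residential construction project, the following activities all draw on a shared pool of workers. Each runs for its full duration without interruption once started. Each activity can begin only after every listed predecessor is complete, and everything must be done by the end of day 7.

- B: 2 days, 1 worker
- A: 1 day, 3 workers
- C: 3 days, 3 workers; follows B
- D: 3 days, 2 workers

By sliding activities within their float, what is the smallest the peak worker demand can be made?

3

Early-start (B@1, A@1, C@3, D@1) gives peak 6: d1:6  d2:3  d3:5  d4:3  d5:3  d6:0  d7:0.
Shift A→4, C→5.
Schedule B@1, A@4, C@5, D@1: d1:3  d2:3  d3:2  d4:3  d5:3  d6:3  d7:3 — peak 3.
Total worker-days = 20 over 7 days ⇒ peak ≥ ⌈20/7⌉ = 3, so 3 is optimal.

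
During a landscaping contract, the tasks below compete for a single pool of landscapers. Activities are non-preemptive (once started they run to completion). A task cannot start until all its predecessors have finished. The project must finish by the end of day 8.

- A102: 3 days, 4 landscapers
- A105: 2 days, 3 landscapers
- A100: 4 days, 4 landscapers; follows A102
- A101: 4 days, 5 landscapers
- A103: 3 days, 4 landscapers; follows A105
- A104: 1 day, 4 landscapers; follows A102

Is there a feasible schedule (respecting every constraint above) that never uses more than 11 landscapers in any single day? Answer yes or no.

Schedule A102@1, A105@4, A100@5, A101@1, A103@6, A104@5: d1:9  d2:9  d3:9  d4:8  d5:11  d6:8  d7:8  d8:8 — peak 11 ≤ 11.

yes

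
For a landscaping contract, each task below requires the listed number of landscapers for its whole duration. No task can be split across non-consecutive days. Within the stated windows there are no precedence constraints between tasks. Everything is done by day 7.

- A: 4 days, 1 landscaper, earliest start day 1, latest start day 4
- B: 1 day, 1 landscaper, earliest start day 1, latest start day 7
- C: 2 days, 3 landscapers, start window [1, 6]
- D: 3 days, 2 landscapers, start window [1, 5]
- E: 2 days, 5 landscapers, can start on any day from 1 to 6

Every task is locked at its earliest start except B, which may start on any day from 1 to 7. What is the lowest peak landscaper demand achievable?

11

B@1: d1:12  d2:11  d3:3  d4:1  d5:0  d6:0  d7:0 → peak 12
B@2: d1:11  d2:12  d3:3  d4:1  d5:0  d6:0  d7:0 → peak 12
B@3: d1:11  d2:11  d3:4  d4:1  d5:0  d6:0  d7:0 → peak 11
B@4: d1:11  d2:11  d3:3  d4:2  d5:0  d6:0  d7:0 → peak 11
B@5: d1:11  d2:11  d3:3  d4:1  d5:1  d6:0  d7:0 → peak 11
B@6: d1:11  d2:11  d3:3  d4:1  d5:0  d6:1  d7:0 → peak 11
B@7: d1:11  d2:11  d3:3  d4:1  d5:0  d6:0  d7:1 → peak 11
Best is B@3, peak 11.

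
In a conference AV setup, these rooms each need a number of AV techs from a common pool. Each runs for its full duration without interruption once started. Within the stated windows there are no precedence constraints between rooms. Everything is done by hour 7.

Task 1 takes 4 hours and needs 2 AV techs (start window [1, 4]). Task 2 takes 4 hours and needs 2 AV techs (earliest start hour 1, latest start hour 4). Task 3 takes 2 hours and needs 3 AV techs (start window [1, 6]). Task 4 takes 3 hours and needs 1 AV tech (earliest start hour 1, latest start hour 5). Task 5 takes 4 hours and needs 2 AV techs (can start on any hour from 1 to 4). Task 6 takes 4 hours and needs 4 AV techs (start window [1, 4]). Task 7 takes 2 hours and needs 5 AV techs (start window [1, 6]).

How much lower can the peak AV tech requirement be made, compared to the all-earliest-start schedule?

9

Early-start peak: h1:19  h2:19  h3:11  h4:10  h5:0  h6:0  h7:0 ⇒ 19.
Leveled (Task 1@1, Task 2@1, Task 3@1, Task 4@1, Task 5@1, Task 6@4, Task 7@5): h1:10  h2:10  h3:7  h4:10  h5:9  h6:9  h7:4 ⇒ 10.
Reduction 19 − 10 = 9.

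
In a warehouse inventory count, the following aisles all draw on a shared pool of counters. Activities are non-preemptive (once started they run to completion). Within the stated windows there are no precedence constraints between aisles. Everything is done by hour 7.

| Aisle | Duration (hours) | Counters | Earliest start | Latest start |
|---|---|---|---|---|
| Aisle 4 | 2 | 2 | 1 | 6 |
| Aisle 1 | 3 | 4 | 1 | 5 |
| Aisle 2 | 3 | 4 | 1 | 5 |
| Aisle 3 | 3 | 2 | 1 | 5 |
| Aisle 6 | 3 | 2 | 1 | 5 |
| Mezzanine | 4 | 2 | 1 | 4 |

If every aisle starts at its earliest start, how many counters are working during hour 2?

16

At early start, hour 2 has: Aisle 4, Aisle 1, Aisle 2, Aisle 3, Aisle 6, Mezzanine.
Demand: 2 + 4 + 4 + 2 + 2 + 2 = 16.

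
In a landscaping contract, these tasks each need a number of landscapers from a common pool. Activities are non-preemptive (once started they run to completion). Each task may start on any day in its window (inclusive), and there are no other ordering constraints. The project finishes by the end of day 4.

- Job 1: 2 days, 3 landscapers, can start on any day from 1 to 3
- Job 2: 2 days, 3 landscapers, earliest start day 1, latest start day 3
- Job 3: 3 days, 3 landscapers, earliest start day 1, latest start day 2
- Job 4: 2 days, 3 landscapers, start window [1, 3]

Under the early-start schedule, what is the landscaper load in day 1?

At early start, day 1 has: Job 1, Job 2, Job 3, Job 4.
Demand: 3 + 3 + 3 + 3 = 12.

12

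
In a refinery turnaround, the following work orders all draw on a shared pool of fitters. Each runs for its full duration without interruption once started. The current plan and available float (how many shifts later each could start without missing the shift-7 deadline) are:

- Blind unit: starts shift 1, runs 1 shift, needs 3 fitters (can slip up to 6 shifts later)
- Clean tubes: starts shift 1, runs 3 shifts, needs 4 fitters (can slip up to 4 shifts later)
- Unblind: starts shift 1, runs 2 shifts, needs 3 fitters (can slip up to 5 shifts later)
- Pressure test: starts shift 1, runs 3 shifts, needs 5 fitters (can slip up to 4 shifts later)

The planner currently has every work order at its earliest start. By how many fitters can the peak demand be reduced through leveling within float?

8

Early-start peak: s1:15  s2:12  s3:9  s4:0  s5:0  s6:0  s7:0 ⇒ 15.
Leveled (Blind unit@1, Clean tubes@1, Unblind@2, Pressure test@4): s1:7  s2:7  s3:7  s4:5  s5:5  s6:5  s7:0 ⇒ 7.
Reduction 15 − 7 = 8.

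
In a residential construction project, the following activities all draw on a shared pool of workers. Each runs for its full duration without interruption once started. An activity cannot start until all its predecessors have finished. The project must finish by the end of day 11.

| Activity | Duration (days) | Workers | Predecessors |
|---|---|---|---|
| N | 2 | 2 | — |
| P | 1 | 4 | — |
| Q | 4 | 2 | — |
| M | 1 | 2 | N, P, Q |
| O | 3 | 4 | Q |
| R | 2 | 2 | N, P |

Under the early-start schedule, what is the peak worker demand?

8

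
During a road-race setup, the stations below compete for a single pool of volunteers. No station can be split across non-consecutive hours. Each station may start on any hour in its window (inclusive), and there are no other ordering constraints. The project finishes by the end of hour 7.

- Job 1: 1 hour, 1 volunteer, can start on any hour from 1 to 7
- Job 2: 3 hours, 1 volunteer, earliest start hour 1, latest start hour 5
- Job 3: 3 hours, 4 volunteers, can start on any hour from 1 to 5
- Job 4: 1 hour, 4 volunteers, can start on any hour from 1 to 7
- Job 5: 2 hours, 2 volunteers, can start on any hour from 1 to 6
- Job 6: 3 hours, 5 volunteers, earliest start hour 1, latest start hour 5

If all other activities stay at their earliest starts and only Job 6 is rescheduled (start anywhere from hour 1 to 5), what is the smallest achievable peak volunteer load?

Job 6@1: h1:17  h2:12  h3:10  h4:0  h5:0  h6:0  h7:0 → peak 17
Job 6@2: h1:12  h2:12  h3:10  h4:5  h5:0  h6:0  h7:0 → peak 12
Job 6@3: h1:12  h2:7  h3:10  h4:5  h5:5  h6:0  h7:0 → peak 12
Job 6@4: h1:12  h2:7  h3:5  h4:5  h5:5  h6:5  h7:0 → peak 12
Job 6@5: h1:12  h2:7  h3:5  h4:0  h5:5  h6:5  h7:5 → peak 12
Best is Job 6@2, peak 12.

12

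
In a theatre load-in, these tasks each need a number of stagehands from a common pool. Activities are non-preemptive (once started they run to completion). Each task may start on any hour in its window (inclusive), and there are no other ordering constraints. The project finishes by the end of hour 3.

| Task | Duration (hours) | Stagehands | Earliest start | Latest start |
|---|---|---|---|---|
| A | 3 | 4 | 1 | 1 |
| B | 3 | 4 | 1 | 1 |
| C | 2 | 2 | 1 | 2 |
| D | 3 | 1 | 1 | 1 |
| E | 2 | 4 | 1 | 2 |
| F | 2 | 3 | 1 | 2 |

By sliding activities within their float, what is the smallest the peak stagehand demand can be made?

Schedule A@1, B@1, C@1, D@1, E@1, F@1: h1:18  h2:18  h3:9 — peak 18.
No arrangement of the 8 feasible schedules does better.

18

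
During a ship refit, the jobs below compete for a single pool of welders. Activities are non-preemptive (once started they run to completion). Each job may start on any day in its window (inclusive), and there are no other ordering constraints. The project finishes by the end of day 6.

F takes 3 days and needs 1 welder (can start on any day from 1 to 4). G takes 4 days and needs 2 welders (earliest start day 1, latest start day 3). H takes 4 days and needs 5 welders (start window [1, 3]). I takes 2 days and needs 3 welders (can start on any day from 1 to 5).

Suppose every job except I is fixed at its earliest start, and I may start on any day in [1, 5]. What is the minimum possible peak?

8

I@1: d1:11  d2:11  d3:8  d4:7  d5:0  d6:0 → peak 11
I@2: d1:8  d2:11  d3:11  d4:7  d5:0  d6:0 → peak 11
I@3: d1:8  d2:8  d3:11  d4:10  d5:0  d6:0 → peak 11
I@4: d1:8  d2:8  d3:8  d4:10  d5:3  d6:0 → peak 10
I@5: d1:8  d2:8  d3:8  d4:7  d5:3  d6:3 → peak 8
Best is I@5, peak 8.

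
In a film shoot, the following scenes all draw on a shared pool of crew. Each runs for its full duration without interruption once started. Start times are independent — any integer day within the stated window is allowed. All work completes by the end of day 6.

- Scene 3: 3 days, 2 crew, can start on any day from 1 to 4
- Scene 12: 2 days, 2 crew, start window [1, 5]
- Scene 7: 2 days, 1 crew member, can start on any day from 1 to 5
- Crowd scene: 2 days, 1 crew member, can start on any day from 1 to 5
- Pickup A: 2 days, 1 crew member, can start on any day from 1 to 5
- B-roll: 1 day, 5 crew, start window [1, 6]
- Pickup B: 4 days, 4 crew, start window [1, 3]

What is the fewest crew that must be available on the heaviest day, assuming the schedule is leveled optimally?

Early-start (Scene 3@1, Scene 12@1, Scene 7@1, Crowd scene@1, Pickup A@1, B-roll@1, Pickup B@1) gives peak 16: d1:16  d2:11  d3:6  d4:4  d5:0  d6:0.
Shift Scene 12→4, Crowd scene→3, Pickup A→5, B-roll→6.
Schedule Scene 3@1, Scene 12@4, Scene 7@1, Crowd scene@3, Pickup A@5, B-roll@6, Pickup B@1: d1:7  d2:7  d3:7  d4:7  d5:3  d6:6 — peak 7.
Total crew member-days = 37 over 6 days ⇒ peak ≥ ⌈37/6⌉ = 7, so 7 is optimal.

7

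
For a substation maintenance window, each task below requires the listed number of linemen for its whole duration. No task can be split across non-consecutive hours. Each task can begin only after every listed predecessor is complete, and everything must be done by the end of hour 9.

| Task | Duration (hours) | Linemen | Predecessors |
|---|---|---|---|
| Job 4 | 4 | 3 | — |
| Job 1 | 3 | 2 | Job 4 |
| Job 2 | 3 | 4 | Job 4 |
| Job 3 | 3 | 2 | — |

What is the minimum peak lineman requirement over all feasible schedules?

Schedule Job 4@1, Job 1@5, Job 2@5, Job 3@1: h1:5  h2:5  h3:5  h4:3  h5:6  h6:6  h7:6  h8:0  h9:0 — peak 6.

6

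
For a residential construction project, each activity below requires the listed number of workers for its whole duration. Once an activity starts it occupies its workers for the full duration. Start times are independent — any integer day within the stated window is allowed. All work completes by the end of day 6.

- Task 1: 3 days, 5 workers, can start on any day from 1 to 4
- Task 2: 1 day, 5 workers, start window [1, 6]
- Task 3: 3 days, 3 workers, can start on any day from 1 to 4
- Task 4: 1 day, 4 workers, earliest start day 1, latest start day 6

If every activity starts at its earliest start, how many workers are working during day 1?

At early start, day 1 has: Task 1, Task 2, Task 3, Task 4.
Demand: 5 + 5 + 3 + 4 = 17.

17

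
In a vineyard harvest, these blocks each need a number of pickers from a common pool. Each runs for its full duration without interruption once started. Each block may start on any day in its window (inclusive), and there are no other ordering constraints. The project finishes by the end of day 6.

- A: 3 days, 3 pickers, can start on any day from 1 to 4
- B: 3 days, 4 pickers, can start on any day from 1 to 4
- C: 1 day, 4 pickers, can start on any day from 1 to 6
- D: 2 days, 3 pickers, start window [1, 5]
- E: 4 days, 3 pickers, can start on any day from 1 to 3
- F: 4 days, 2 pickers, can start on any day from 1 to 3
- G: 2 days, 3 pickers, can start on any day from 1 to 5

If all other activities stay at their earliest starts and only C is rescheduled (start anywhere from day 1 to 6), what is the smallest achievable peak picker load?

18

C@1: d1:22  d2:18  d3:12  d4:5  d5:0  d6:0 → peak 22
C@2: d1:18  d2:22  d3:12  d4:5  d5:0  d6:0 → peak 22
C@3: d1:18  d2:18  d3:16  d4:5  d5:0  d6:0 → peak 18
C@4: d1:18  d2:18  d3:12  d4:9  d5:0  d6:0 → peak 18
C@5: d1:18  d2:18  d3:12  d4:5  d5:4  d6:0 → peak 18
C@6: d1:18  d2:18  d3:12  d4:5  d5:0  d6:4 → peak 18
Best is C@3, peak 18.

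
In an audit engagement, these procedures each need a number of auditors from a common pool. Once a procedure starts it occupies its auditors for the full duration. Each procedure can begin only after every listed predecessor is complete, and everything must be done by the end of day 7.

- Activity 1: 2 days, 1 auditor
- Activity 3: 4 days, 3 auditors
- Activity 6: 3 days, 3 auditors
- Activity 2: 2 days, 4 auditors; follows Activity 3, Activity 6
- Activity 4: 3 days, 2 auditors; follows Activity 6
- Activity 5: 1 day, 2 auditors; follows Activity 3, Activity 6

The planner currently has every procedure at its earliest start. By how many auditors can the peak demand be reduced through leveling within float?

2

Early-start peak: d1:7  d2:7  d3:6  d4:5  d5:8  d6:6  d7:0 ⇒ 8.
Leveled (Activity 1@4, Activity 3@1, Activity 6@1, Activity 2@6, Activity 4@4, Activity 5@5): d1:6  d2:6  d3:6  d4:6  d5:5  d6:6  d7:4 ⇒ 6.
Reduction 8 − 6 = 2.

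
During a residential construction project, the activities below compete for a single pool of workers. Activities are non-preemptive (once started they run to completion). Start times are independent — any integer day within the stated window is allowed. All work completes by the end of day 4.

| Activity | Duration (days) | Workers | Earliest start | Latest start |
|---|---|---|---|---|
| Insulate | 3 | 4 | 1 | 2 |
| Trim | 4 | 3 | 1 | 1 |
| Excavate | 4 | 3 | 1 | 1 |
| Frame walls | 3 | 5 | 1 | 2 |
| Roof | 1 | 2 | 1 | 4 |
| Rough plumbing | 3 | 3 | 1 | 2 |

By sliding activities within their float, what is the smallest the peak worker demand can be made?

Early-start (Insulate@1, Trim@1, Excavate@1, Frame walls@1, Roof@1, Rough plumbing@1) gives peak 20: d1:20  d2:18  d3:18  d4:6.
Shift Rough plumbing→2.
Schedule Insulate@1, Trim@1, Excavate@1, Frame walls@1, Roof@1, Rough plumbing@2: d1:17  d2:18  d3:18  d4:9 — peak 18.

18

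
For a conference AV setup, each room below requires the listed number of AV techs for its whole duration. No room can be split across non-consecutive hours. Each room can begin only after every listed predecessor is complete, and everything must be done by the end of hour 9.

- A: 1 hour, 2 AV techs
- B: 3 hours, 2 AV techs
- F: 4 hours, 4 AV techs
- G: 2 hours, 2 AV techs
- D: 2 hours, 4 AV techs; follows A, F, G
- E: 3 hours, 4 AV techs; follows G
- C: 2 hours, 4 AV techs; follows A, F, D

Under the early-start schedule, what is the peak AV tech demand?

10

Early-start schedule: A@1, B@1, F@1, G@1, D@5, E@3, C@7.
Load per hour: hour 1: 10, hour 2: 8, hour 3: 10, hour 4: 8, hour 5: 8, hour 6: 4, hour 7: 4, hour 8: 4, hour 9: 0.
Peak is 10.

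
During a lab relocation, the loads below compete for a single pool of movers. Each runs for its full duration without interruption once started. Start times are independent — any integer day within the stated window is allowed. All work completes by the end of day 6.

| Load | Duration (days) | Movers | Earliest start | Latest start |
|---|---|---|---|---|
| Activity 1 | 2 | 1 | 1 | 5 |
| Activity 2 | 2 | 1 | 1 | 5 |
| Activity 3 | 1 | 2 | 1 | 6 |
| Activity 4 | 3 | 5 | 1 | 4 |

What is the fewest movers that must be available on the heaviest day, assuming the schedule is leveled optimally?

5

Early-start (Activity 1@1, Activity 2@1, Activity 3@1, Activity 4@1) gives peak 9: d1:9  d2:7  d3:5  d4:0  d5:0  d6:0.
Shift Activity 4→3.
Schedule Activity 1@1, Activity 2@1, Activity 3@1, Activity 4@3: d1:4  d2:2  d3:5  d4:5  d5:5  d6:0 — peak 5.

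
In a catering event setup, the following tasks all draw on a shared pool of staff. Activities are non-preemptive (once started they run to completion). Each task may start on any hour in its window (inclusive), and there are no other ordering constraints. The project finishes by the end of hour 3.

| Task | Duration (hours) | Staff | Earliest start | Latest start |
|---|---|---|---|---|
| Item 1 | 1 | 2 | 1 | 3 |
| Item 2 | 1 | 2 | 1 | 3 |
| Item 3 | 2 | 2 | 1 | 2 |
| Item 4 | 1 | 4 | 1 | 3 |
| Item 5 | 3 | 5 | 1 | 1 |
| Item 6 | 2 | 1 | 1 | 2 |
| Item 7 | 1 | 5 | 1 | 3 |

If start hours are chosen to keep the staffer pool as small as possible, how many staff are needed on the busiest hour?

12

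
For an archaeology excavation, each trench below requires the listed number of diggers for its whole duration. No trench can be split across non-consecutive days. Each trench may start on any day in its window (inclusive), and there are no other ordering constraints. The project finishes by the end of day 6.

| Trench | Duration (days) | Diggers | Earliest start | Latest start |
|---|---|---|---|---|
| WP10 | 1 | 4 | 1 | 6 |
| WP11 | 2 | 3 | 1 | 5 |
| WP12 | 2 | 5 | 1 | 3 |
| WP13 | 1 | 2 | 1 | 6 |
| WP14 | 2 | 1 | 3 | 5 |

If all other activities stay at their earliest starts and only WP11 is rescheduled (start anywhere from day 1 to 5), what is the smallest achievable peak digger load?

11

WP11@1: d1:14  d2:8  d3:1  d4:1  d5:0  d6:0 → peak 14
WP11@2: d1:11  d2:8  d3:4  d4:1  d5:0  d6:0 → peak 11
WP11@3: d1:11  d2:5  d3:4  d4:4  d5:0  d6:0 → peak 11
WP11@4: d1:11  d2:5  d3:1  d4:4  d5:3  d6:0 → peak 11
WP11@5: d1:11  d2:5  d3:1  d4:1  d5:3  d6:3 → peak 11
Best is WP11@2, peak 11.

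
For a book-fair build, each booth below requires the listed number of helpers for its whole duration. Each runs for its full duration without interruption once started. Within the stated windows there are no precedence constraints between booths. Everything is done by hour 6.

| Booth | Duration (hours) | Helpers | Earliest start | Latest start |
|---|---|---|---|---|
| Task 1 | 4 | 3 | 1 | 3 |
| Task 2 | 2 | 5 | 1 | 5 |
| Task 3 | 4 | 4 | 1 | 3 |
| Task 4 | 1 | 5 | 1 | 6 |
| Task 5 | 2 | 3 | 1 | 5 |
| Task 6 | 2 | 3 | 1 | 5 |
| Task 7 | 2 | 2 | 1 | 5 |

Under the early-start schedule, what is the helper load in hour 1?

25

At early start, hour 1 has: Task 1, Task 2, Task 3, Task 4, Task 5, Task 6, Task 7.
Demand: 3 + 5 + 4 + 5 + 3 + 3 + 2 = 25.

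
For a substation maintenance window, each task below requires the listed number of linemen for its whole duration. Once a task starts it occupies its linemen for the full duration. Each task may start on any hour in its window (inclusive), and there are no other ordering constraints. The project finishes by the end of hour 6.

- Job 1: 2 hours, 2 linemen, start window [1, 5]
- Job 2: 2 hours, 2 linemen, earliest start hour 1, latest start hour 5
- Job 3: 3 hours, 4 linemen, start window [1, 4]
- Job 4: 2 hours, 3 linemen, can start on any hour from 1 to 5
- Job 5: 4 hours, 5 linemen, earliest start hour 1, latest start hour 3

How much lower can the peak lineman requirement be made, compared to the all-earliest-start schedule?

Early-start peak: h1:16  h2:16  h3:9  h4:5  h5:0  h6:0 ⇒ 16.
Leveled (Job 1@1, Job 2@1, Job 3@1, Job 4@4, Job 5@3): h1:8  h2:8  h3:9  h4:8  h5:8  h6:5 ⇒ 9.
Reduction 16 − 9 = 7.

7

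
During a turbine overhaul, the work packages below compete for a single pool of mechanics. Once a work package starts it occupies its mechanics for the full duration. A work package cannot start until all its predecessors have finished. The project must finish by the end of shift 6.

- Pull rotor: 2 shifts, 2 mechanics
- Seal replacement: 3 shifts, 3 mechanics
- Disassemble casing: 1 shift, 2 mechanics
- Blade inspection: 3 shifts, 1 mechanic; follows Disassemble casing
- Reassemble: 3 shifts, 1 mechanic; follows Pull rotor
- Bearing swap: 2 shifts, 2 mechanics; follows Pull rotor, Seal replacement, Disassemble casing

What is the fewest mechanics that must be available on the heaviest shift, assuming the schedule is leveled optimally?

Early-start (Pull rotor@1, Seal replacement@1, Disassemble casing@1, Blade inspection@2, Reassemble@3, Bearing swap@4) gives peak 7: s1:7  s2:6  s3:5  s4:4  s5:3  s6:0.
Shift Disassemble casing→3, Blade inspection→4, Reassemble→4.
Schedule Pull rotor@1, Seal replacement@1, Disassemble casing@3, Blade inspection@4, Reassemble@4, Bearing swap@4: s1:5  s2:5  s3:5  s4:4  s5:4  s6:2 — peak 5.
Total mechanic-shifts = 25 over 6 shifts ⇒ peak ≥ ⌈25/6⌉ = 5, so 5 is optimal.

5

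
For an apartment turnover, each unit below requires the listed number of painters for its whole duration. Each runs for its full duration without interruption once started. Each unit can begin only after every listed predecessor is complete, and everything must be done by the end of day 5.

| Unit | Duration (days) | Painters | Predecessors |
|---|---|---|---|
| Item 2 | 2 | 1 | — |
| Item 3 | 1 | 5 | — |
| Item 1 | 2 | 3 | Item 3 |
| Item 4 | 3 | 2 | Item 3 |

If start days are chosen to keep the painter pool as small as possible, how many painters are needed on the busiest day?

Early-start (Item 2@1, Item 3@1, Item 1@2, Item 4@2) gives peak 6: d1:6  d2:6  d3:5  d4:2  d5:0.
Shift Item 2→2, Item 1→4.
Schedule Item 2@2, Item 3@1, Item 1@4, Item 4@2: d1:5  d2:3  d3:3  d4:5  d5:3 — peak 5.

5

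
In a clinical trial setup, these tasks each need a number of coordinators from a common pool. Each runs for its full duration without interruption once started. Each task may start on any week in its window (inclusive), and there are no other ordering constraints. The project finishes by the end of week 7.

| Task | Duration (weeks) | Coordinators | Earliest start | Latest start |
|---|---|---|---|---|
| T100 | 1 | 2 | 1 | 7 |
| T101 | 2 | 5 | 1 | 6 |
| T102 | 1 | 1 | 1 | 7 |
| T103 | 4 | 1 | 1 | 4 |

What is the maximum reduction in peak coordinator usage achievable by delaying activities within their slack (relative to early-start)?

Early-start peak: w1:9  w2:6  w3:1  w4:1  w5:0  w6:0  w7:0 ⇒ 9.
Leveled (T100@1, T101@2, T102@1, T103@4): w1:3  w2:5  w3:5  w4:1  w5:1  w6:1  w7:1 ⇒ 5.
Reduction 9 − 5 = 4.

4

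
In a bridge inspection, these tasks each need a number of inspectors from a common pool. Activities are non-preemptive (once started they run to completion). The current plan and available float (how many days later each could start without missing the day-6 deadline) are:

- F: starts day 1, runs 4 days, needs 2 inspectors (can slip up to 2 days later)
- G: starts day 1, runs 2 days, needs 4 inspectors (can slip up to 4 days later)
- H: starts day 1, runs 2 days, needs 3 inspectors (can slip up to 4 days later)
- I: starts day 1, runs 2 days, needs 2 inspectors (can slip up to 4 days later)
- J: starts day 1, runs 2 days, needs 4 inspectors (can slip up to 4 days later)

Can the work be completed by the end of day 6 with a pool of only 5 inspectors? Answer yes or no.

no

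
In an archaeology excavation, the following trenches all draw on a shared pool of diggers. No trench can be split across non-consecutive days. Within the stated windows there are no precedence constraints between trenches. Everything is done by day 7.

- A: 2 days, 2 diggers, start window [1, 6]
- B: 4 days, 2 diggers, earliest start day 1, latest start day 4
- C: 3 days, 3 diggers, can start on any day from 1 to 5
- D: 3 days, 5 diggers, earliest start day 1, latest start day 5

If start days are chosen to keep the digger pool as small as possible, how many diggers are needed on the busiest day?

7

Early-start (A@1, B@1, C@1, D@1) gives peak 12: d1:12  d2:12  d3:10  d4:2  d5:0  d6:0  d7:0.
Shift D→4.
Schedule A@1, B@1, C@1, D@4: d1:7  d2:7  d3:5  d4:7  d5:5  d6:5  d7:0 — peak 7.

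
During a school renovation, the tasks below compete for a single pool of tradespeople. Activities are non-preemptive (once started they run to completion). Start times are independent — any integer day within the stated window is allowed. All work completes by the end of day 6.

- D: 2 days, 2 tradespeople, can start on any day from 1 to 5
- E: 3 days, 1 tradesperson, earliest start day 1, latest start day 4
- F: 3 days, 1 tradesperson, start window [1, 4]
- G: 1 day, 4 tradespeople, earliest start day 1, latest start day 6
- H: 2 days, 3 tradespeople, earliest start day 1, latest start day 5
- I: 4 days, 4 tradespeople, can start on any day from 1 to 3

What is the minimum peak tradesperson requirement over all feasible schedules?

7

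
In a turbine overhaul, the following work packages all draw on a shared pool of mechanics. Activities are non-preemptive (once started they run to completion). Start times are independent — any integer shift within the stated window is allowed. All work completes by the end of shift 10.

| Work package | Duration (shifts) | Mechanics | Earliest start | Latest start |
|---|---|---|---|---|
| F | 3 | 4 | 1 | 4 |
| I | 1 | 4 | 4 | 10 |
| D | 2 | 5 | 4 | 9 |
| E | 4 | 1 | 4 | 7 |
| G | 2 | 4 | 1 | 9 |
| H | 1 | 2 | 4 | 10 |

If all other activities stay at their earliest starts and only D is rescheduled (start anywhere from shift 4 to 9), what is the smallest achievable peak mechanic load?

D@4: s1:8  s2:8  s3:4  s4:12  s5:6  s6:1  s7:1  s8:0  s9:0  s10:0 → peak 12
D@5: s1:8  s2:8  s3:4  s4:7  s5:6  s6:6  s7:1  s8:0  s9:0  s10:0 → peak 8
D@6: s1:8  s2:8  s3:4  s4:7  s5:1  s6:6  s7:6  s8:0  s9:0  s10:0 → peak 8
D@7: s1:8  s2:8  s3:4  s4:7  s5:1  s6:1  s7:6  s8:5  s9:0  s10:0 → peak 8
D@8: s1:8  s2:8  s3:4  s4:7  s5:1  s6:1  s7:1  s8:5  s9:5  s10:0 → peak 8
D@9: s1:8  s2:8  s3:4  s4:7  s5:1  s6:1  s7:1  s8:0  s9:5  s10:5 → peak 8
Best is D@5, peak 8.

8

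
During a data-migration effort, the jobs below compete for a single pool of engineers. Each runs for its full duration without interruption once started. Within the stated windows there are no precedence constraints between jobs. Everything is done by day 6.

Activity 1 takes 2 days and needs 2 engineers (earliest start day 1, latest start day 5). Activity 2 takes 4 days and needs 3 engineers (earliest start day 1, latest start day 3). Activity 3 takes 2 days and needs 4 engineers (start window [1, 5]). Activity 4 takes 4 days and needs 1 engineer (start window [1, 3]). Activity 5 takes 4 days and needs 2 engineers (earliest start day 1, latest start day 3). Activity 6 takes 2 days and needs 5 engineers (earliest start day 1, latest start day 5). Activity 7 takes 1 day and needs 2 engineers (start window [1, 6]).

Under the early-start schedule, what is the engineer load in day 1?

19

At early start, day 1 has: Activity 1, Activity 2, Activity 3, Activity 4, Activity 5, Activity 6, Activity 7.
Demand: 2 + 3 + 4 + 1 + 2 + 5 + 2 = 19.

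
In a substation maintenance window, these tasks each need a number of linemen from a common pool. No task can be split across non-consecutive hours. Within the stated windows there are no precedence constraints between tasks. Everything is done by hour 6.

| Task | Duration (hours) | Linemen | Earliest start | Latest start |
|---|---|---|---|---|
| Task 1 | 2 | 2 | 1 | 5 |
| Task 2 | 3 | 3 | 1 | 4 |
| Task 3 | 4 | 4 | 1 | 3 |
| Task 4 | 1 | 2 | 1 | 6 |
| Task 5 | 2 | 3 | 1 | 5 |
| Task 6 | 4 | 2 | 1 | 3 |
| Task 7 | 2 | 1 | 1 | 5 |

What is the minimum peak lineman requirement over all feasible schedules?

9

Early-start (Task 1@1, Task 2@1, Task 3@1, Task 4@1, Task 5@1, Task 6@1, Task 7@1) gives peak 17: h1:17  h2:15  h3:9  h4:6  h5:0  h6:0.
Shift Task 4→4, Task 5→5, Task 6→3, Task 7→4.
Schedule Task 1@1, Task 2@1, Task 3@1, Task 4@4, Task 5@5, Task 6@3, Task 7@4: h1:9  h2:9  h3:9  h4:9  h5:6  h6:5 — peak 9.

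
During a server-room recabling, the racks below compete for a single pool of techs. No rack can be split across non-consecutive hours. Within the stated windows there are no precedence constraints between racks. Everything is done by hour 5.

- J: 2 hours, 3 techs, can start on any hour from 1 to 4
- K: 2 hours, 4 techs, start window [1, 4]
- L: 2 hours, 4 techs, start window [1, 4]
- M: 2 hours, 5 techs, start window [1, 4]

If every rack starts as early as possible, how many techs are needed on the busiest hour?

16

Early-start schedule: J@1, K@1, L@1, M@1.
Load per hour: hour 1: 16, hour 2: 16, hour 3: 0, hour 4: 0, hour 5: 0.
Peak is 16.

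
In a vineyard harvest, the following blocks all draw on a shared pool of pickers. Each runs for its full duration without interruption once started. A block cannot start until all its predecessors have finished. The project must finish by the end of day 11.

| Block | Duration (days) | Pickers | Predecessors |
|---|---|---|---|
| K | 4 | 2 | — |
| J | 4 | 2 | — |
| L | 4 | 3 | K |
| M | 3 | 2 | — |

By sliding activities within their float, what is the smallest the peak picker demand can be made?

4

Early-start (K@1, J@1, L@5, M@1) gives peak 6: d1:6  d2:6  d3:6  d4:4  d5:3  d6:3  d7:3  d8:3  d9:0  d10:0  d11:0.
Shift M→9.
Schedule K@1, J@1, L@5, M@9: d1:4  d2:4  d3:4  d4:4  d5:3  d6:3  d7:3  d8:3  d9:2  d10:2  d11:2 — peak 4.
Total picker-days = 34 over 11 days ⇒ peak ≥ ⌈34/11⌉ = 4, so 4 is optimal.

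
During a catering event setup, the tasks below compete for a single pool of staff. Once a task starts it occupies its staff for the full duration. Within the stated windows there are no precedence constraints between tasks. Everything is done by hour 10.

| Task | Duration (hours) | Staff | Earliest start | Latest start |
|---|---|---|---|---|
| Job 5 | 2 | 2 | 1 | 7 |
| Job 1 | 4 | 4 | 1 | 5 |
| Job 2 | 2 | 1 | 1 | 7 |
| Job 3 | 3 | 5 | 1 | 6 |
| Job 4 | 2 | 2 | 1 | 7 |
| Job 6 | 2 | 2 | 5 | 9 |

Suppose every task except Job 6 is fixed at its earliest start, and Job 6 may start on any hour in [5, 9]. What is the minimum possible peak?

14

Job 6@5: h1:14  h2:14  h3:9  h4:4  h5:2  h6:2  h7:0  h8:0  h9:0  h10:0 → peak 14
Job 6@6: h1:14  h2:14  h3:9  h4:4  h5:0  h6:2  h7:2  h8:0  h9:0  h10:0 → peak 14
Job 6@7: h1:14  h2:14  h3:9  h4:4  h5:0  h6:0  h7:2  h8:2  h9:0  h10:0 → peak 14
Job 6@8: h1:14  h2:14  h3:9  h4:4  h5:0  h6:0  h7:0  h8:2  h9:2  h10:0 → peak 14
Job 6@9: h1:14  h2:14  h3:9  h4:4  h5:0  h6:0  h7:0  h8:0  h9:2  h10:2 → peak 14
Best is Job 6@5, peak 14.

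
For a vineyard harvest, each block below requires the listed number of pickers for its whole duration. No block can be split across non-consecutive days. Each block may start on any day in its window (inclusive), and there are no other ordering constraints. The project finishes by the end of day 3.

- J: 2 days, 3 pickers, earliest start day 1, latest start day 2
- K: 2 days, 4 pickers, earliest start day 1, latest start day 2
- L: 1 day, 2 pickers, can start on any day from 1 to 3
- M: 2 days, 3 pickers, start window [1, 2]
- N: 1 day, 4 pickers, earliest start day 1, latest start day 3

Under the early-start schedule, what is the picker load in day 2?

At early start, day 2 has: J, K, M.
Demand: 3 + 4 + 3 = 10.

10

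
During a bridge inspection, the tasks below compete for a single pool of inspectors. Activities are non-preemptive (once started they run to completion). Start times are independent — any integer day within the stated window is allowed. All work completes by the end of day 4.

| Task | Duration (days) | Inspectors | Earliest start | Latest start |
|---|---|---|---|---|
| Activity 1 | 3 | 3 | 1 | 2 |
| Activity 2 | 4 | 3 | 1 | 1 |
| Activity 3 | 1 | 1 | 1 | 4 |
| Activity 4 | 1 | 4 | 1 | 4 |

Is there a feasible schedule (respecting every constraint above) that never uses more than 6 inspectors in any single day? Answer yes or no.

Total inspector-days = 26; over 4 days the average is 26/4 > 6, so some day must exceed 6.

no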